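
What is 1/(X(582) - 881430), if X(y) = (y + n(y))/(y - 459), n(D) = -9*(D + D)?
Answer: -41/36141928 ≈ -1.1344e-6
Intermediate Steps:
n(D) = -18*D
X(y) = -17*y/(-459 + y) (X(y) = (y - 18*y)/(y - 459) = (-17*y)/(-459 + y) = -17*y/(-459 + y))
1/(X(582) - 881430) = 1/(-17*582/(-459 + 582) - 881430) = 1/(-17*582/123 - 881430) = 1/(-17*582*1/123 - 881430) = 1/(-3298/41 - 881430) = 1/(-36141928/41) = -41/36141928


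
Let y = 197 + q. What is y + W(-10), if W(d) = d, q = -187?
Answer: 0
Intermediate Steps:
y = 10 (y = 197 - 187 = 10)
y + W(-10) = 10 - 10 = 0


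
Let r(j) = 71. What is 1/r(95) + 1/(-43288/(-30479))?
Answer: 2207297/3073448 ≈ 0.71818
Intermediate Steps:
1/r(95) + 1/(-43288/(-30479)) = 1/71 + 1/(-43288/(-30479)) = 1/71 + 1/(-43288*(-1/30479)) = 1/71 + 1/(43288/30479) = 1/71 + 30479/43288 = 2207297/3073448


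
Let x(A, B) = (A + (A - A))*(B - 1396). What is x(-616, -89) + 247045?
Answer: 1161805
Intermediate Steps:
x(A, B) = A*(-1396 + B) (x(A, B) = (A + 0)*(-1396 + B) = A*(-1396 + B))
x(-616, -89) + 247045 = -616*(-1396 - 89) + 247045 = -616*(-1485) + 247045 = 914760 + 247045 = 1161805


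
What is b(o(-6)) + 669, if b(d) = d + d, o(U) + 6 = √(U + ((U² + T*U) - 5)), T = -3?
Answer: 657 + 2*√43 ≈ 670.12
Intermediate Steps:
o(U) = -6 + √(-5 + U² - 2*U) (o(U) = -6 + √(U + ((U² - 3*U) - 5)) = -6 + √(U + (-5 + U² - 3*U)) = -6 + √(-5 + U² - 2*U))
b(d) = 2*d
b(o(-6)) + 669 = 2*(-6 + √(-5 + (-6)² - 2*(-6))) + 669 = 2*(-6 + √(-5 + 36 + 12)) + 669 = 2*(-6 + √43) + 669 = (-12 + 2*√43) + 669 = 657 + 2*√43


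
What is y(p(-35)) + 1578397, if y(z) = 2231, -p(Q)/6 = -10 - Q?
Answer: 1580628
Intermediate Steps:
p(Q) = 60 + 6*Q (p(Q) = -6*(-10 - Q) = 60 + 6*Q)
y(p(-35)) + 1578397 = 2231 + 1578397 = 1580628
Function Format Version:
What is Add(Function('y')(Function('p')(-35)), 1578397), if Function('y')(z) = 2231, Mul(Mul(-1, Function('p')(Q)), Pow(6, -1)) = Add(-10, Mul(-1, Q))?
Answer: 1580628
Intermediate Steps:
Function('p')(Q) = Add(60, Mul(6, Q)) (Function('p')(Q) = Mul(-6, Add(-10, Mul(-1, Q))) = Add(60, Mul(6, Q)))
Add(Function('y')(Function('p')(-35)), 1578397) = Add(2231, 1578397) = 1580628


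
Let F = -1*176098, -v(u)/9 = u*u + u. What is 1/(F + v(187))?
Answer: -1/492502 ≈ -2.0304e-6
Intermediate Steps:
v(u) = -9*u - 9*u**2 (v(u) = -9*(u*u + u) = -9*(u**2 + u) = -9*(u + u**2) = -9*u - 9*u**2)
F = -176098
1/(F + v(187)) = 1/(-176098 - 9*187*(1 + 187)) = 1/(-176098 - 9*187*188) = 1/(-176098 - 316404) = 1/(-492502) = -1/492502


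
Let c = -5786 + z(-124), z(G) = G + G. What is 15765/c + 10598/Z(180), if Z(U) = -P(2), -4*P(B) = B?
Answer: 127880899/6034 ≈ 21193.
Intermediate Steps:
z(G) = 2*G
P(B) = -B/4
c = -6034 (c = -5786 + 2*(-124) = -5786 - 248 = -6034)
Z(U) = ½ (Z(U) = -(-1)*2/4 = -1*(-½) = ½)
15765/c + 10598/Z(180) = 15765/(-6034) + 10598/(½) = 15765*(-1/6034) + 10598*2 = -15765/6034 + 21196 = 127880899/6034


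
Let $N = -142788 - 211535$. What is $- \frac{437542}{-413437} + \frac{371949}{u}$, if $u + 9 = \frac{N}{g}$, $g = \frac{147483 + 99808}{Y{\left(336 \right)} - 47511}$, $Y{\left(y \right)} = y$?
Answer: $\frac{15113469755563845}{2303252277176974} \approx 6.5618$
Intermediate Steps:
$N = -354323$ ($N = -142788 - 211535 = -354323$)
$g = - \frac{247291}{47175}$ ($g = \frac{147483 + 99808}{336 - 47511} = \frac{247291}{-47175} = 247291 \left(- \frac{1}{47175}\right) = - \frac{247291}{47175} \approx -5.242$)
$u = \frac{16712961906}{247291}$ ($u = -9 - \frac{354323}{- \frac{247291}{47175}} = -9 - - \frac{16715187525}{247291} = -9 + \frac{16715187525}{247291} = \frac{16712961906}{247291} \approx 67584.0$)
$- \frac{437542}{-413437} + \frac{371949}{u} = - \frac{437542}{-413437} + \frac{371949}{\frac{16712961906}{247291}} = \left(-437542\right) \left(- \frac{1}{413437}\right) + 371949 \cdot \frac{247291}{16712961906} = \frac{437542}{413437} + \frac{30659880053}{5570987302} = \frac{15113469755563845}{2303252277176974}$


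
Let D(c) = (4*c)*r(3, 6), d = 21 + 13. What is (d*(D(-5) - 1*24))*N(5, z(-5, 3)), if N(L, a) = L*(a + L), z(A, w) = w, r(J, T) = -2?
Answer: 21760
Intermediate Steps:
d = 34
D(c) = -8*c (D(c) = (4*c)*(-2) = -8*c)
N(L, a) = L*(L + a)
(d*(D(-5) - 1*24))*N(5, z(-5, 3)) = (34*(-8*(-5) - 1*24))*(5*(5 + 3)) = (34*(40 - 24))*(5*8) = (34*16)*40 = 544*40 = 21760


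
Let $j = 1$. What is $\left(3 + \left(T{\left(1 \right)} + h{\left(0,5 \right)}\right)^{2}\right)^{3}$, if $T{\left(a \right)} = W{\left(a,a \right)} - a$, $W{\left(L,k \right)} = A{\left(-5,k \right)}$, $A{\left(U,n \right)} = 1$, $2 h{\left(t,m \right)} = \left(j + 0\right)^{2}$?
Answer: $\frac{2197}{64} \approx 34.328$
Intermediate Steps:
$h{\left(t,m \right)} = \frac{1}{2}$ ($h{\left(t,m \right)} = \frac{\left(1 + 0\right)^{2}}{2} = \frac{1^{2}}{2} = \frac{1}{2} \cdot 1 = \frac{1}{2}$)
$W{\left(L,k \right)} = 1$
$T{\left(a \right)} = 1 - a$
$\left(3 + \left(T{\left(1 \right)} + h{\left(0,5 \right)}\right)^{2}\right)^{3} = \left(3 + \left(\left(1 - 1\right) + \frac{1}{2}\right)^{2}\right)^{3} = \left(3 + \left(0 + \frac{1}{2}\right)^{2}\right)^{3} = \left(3 + \left(\frac{1}{2}\right)^{2}\right)^{3} = \left(3 + \frac{1}{4}\right)^{3} = \left(\frac{13}{4}\right)^{3} = \frac{2197}{64}$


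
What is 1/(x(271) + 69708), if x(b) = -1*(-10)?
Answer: 1/69718 ≈ 1.4344e-5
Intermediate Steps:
x(b) = 10
1/(x(271) + 69708) = 1/(10 + 69708) = 1/69718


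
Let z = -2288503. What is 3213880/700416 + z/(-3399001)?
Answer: 1565860681391/297589335552 ≈ 5.2618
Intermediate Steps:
3213880/700416 + z/(-3399001) = 3213880/700416 - 2288503/(-3399001) = 3213880*(1/700416) - 2288503*(-1/3399001) = 401735/87552 + 2288503/3399001 = 1565860681391/297589335552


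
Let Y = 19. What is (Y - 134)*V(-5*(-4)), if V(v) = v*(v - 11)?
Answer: -20700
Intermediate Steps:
V(v) = v*(-11 + v)
(Y - 134)*V(-5*(-4)) = (19 - 134)*((-5*(-4))*(-11 - 5*(-4))) = -2300*(-11 + 20) = -2300*9 = -115*180 = -20700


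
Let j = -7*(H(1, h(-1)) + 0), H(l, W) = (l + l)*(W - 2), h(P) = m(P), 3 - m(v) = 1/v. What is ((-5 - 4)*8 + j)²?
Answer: 10000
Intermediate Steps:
m(v) = 3 - 1/v
h(P) = 3 - 1/P
H(l, W) = 2*l*(-2 + W) (H(l, W) = (2*l)*(-2 + W) = 2*l*(-2 + W))
j = -28 (j = -7*(2*1*(-2 + (3 - 1/(-1))) + 0) = -7*(2*1*(-2 + (3 - 1*(-1))) + 0) = -7*(2*1*(-2 + (3 + 1)) + 0) = -7*(2*1*(-2 + 4) + 0) = -7*(2*1*2 + 0) = -7*(4 + 0) = -7*4 = -28)
((-5 - 4)*8 + j)² = ((-5 - 4)*8 - 28)² = (-9*8 - 28)² = (-72 - 28)² = (-100)² = 10000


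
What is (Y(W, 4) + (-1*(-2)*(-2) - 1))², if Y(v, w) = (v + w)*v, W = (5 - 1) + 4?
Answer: 8281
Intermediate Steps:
W = 8 (W = 4 + 4 = 8)
Y(v, w) = v*(v + w)
(Y(W, 4) + (-1*(-2)*(-2) - 1))² = (8*(8 + 4) + (-1*(-2)*(-2) - 1))² = (8*12 + (2*(-2) - 1))² = (96 + (-4 - 1))² = (96 - 5)² = 91² = 8281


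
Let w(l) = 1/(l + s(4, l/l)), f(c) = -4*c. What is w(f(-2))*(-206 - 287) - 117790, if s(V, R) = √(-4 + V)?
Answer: -942813/8 ≈ -1.1785e+5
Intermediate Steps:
w(l) = 1/l (w(l) = 1/(l + √(-4 + 4)) = 1/(l + √0) = 1/(l + 0) = 1/l)
w(f(-2))*(-206 - 287) - 117790 = (-206 - 287)/((-4*(-2))) - 117790 = -493/8 - 117790 = -942813/8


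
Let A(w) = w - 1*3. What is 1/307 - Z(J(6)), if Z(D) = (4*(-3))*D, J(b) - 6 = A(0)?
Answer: 11053/307 ≈ 36.003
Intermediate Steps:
A(w) = -3 + w (A(w) = w - 3 = -3 + w)
J(b) = 3 (J(b) = 6 + (-3 + 0) = 6 - 3 = 3)
Z(D) = -12*D
1/307 - Z(J(6)) = 1/307 - (-12)*3 = 1/307 - 1*(-36) = 1/307 + 36 = 11053/307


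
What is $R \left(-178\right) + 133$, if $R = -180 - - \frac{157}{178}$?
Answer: $32016$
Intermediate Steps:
$R = - \frac{31883}{178}$ ($R = -180 - \left(-157\right) \frac{1}{178} = -180 - - \frac{157}{178} = -180 + \frac{157}{178} = - \frac{31883}{178} \approx -179.12$)
$R \left(-178\right) + 133 = \left(- \frac{31883}{178}\right) \left(-178\right) + 133 = 31883 + 133 = 32016$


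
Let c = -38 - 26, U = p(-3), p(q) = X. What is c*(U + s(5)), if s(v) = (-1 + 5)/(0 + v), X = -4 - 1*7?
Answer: 3264/5 ≈ 652.80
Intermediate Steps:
X = -11 (X = -4 - 7 = -11)
s(v) = 4/v
p(q) = -11
U = -11
c = -64
c*(U + s(5)) = -64*(-11 + 4/5) = -64*(-11 + 4*(⅕)) = -64*(-11 + ⅘) = -64*(-51/5) = 3264/5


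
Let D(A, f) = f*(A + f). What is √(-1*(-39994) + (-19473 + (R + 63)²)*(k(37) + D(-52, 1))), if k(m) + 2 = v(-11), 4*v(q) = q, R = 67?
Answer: √733755/2 ≈ 428.30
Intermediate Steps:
v(q) = q/4
k(m) = -19/4 (k(m) = -2 + (¼)*(-11) = -2 - 11/4 = -19/4)
√(-1*(-39994) + (-19473 + (R + 63)²)*(k(37) + D(-52, 1))) = √(-1*(-39994) + (-19473 + (67 + 63)²)*(-19/4 + 1*(-52 + 1))) = √(39994 + (-19473 + 130²)*(-19/4 + 1*(-51))) = √(39994 + (-19473 + 16900)*(-19/4 - 51)) = √(39994 - 2573*(-223/4)) = √(39994 + 573779/4) = √(733755/4) = √733755/2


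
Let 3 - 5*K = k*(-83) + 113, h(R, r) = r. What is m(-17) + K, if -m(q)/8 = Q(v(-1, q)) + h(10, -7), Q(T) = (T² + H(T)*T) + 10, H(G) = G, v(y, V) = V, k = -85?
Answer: -6081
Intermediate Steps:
Q(T) = 10 + 2*T² (Q(T) = (T² + T*T) + 10 = (T² + T²) + 10 = 2*T² + 10 = 10 + 2*T²)
m(q) = -24 - 16*q² (m(q) = -8*((10 + 2*q²) - 7) = -8*(3 + 2*q²) = -24 - 16*q²)
K = -1433 (K = ⅗ - (-85*(-83) + 113)/5 = ⅗ - (7055 + 113)/5 = ⅗ - ⅕*7168 = ⅗ - 7168/5 = -1433)
m(-17) + K = (-24 - 16*(-17)²) - 1433 = (-24 - 16*289) - 1433 = (-24 - 4624) - 1433 = -4648 - 1433 = -6081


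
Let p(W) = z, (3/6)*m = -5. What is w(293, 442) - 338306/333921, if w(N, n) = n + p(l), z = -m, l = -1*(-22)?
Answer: 150593986/333921 ≈ 450.99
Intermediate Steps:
m = -10 (m = 2*(-5) = -10)
l = 22
z = 10 (z = -1*(-10) = 10)
p(W) = 10
w(N, n) = 10 + n (w(N, n) = n + 10 = 10 + n)
w(293, 442) - 338306/333921 = (10 + 442) - 338306/333921 = 452 - 338306*1/333921 = 452 - 338306/333921 = 150593986/333921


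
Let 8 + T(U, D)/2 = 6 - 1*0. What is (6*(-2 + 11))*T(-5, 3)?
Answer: -216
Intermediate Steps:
T(U, D) = -4 (T(U, D) = -16 + 2*(6 - 1*0) = -16 + 2*(6 + 0) = -16 + 2*6 = -16 + 12 = -4)
(6*(-2 + 11))*T(-5, 3) = (6*(-2 + 11))*(-4) = (6*9)*(-4) = 54*(-4) = -216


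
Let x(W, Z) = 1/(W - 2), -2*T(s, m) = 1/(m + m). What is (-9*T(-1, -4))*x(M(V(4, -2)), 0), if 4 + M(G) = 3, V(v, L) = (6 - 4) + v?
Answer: 3/16 ≈ 0.18750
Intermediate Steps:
V(v, L) = 2 + v
M(G) = -1 (M(G) = -4 + 3 = -1)
T(s, m) = -1/(4*m) (T(s, m) = -1/(2*(m + m)) = -1/(2*m)/2 = -1/(4*m))
x(W, Z) = 1/(-2 + W)
(-9*T(-1, -4))*x(M(V(4, -2)), 0) = (-(-9)/(4*(-4)))/(-2 - 1) = -(-9)*(-1)/(4*4)/(-3) = -9*1/16*(-⅓) = -9/16*(-⅓) = 3/16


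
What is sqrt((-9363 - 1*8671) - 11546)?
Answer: 2*I*sqrt(7395) ≈ 171.99*I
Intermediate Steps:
sqrt((-9363 - 1*8671) - 11546) = sqrt((-9363 - 8671) - 11546) = sqrt(-18034 - 11546) = sqrt(-29580) = 2*I*sqrt(7395)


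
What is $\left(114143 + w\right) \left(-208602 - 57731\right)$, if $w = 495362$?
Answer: $-162331295165$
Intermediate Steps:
$\left(114143 + w\right) \left(-208602 - 57731\right) = \left(114143 + 495362\right) \left(-208602 - 57731\right) = 609505 \left(-266333\right) = -162331295165$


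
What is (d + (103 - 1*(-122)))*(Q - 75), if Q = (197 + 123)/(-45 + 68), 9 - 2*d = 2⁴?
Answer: -622415/46 ≈ -13531.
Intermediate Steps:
d = -7/2 (d = 9/2 - ½*2⁴ = 9/2 - ½*16 = 9/2 - 8 = -7/2 ≈ -3.5000)
Q = 320/23 ≈ 13.913
(d + (103 - 1*(-122)))*(Q - 75) = (-7/2 + (103 - 1*(-122)))*(320/23 - 75) = (-7/2 + (103 + 122))*(-1405/23) = (-7/2 + 225)*(-1405/23) = (443/2)*(-1405/23) = -622415/46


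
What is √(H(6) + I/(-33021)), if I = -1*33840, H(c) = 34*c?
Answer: 2*√689988471/3669 ≈ 14.319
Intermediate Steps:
I = -33840
√(H(6) + I/(-33021)) = √(34*6 - 33840/(-33021)) = √(204 - 33840*(-1/33021)) = √(204 + 3760/3669) = √(752236/3669) = 2*√689988471/3669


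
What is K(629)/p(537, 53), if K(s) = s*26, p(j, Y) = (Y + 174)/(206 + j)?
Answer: 12151022/227 ≈ 53529.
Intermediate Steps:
p(j, Y) = (174 + Y)/(206 + j)
K(s) = 26*s
K(629)/p(537, 53) = (26*629)/(((174 + 53)/(206 + 537))) = 16354/((227/743)) = 16354/(((1/743)*227)) = 16354/(227/743) = 16354*(743/227) = 12151022/227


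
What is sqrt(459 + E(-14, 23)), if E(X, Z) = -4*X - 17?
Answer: sqrt(498) ≈ 22.316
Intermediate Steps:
E(X, Z) = -17 - 4*X
sqrt(459 + E(-14, 23)) = sqrt(459 + (-17 - 4*(-14))) = sqrt(459 + (-17 + 56)) = sqrt(459 + 39) = sqrt(498)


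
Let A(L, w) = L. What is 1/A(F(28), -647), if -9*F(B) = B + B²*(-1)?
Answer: 1/84 ≈ 0.011905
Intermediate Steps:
F(B) = -B/9 + B²/9 (F(B) = -(B + B²*(-1))/9 = -(B - B²)/9 = -B/9 + B²/9)
1/A(F(28), -647) = 1/((⅑)*28*(-1 + 28)) = 1/((⅑)*28*27) = 1/84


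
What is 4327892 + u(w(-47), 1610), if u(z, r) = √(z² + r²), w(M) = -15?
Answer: 4327892 + 5*√103693 ≈ 4.3295e+6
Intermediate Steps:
u(z, r) = √(r² + z²)
4327892 + u(w(-47), 1610) = 4327892 + √(1610² + (-15)²) = 4327892 + √(2592100 + 225) = 4327892 + √2592325 = 4327892 + 5*√103693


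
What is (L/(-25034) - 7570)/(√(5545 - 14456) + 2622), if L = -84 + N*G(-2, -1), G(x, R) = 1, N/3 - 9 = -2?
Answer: -13076004873/4534971685 + 189507317*I*√8911/172328924030 ≈ -2.8834 + 0.10381*I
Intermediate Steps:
N = 21 (N = 27 + 3*(-2) = 27 - 6 = 21)
L = -63 (L = -84 + 21*1 = -84 + 21 = -63)
(L/(-25034) - 7570)/(√(5545 - 14456) + 2622) = (-63/(-25034) - 7570)/(√(5545 - 14456) + 2622) = (-63*(-1/25034) - 7570)/(√(-8911) + 2622) = (63/25034 - 7570)/(I*√8911 + 2622) = -189507317/(25034*(2622 + I*√8911))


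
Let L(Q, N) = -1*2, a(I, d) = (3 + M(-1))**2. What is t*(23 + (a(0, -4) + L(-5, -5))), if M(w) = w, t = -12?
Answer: -300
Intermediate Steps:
a(I, d) = 4 (a(I, d) = (3 - 1)**2 = 2**2 = 4)
L(Q, N) = -2
t*(23 + (a(0, -4) + L(-5, -5))) = -12*(23 + (4 - 2)) = -12*(23 + 2) = -12*25 = -300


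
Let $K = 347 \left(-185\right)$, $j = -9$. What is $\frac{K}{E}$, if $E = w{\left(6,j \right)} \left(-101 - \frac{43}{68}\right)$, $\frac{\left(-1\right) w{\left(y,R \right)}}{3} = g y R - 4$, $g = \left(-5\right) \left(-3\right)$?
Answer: $\frac{58990}{228063} \approx 0.25866$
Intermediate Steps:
$g = 15$
$w{\left(y,R \right)} = 12 - 45 R y$ ($w{\left(y,R \right)} = - 3 \left(15 y R - 4\right) = - 3 \left(15 R y - 4\right) = - 3 \left(-4 + 15 R y\right) = 12 - 45 R y$)
$E = - \frac{8438331}{34}$ ($E = \left(12 - \left(-405\right) 6\right) \left(-101 - \frac{43}{68}\right) = \left(12 + 2430\right) \left(-101 - \frac{43}{68}\right) = 2442 \left(-101 - \frac{43}{68}\right) = 2442 \left(- \frac{6911}{68}\right) = - \frac{8438331}{34} \approx -2.4819 \cdot 10^{5}$)
$K = -64195$
$\frac{K}{E} = - \frac{64195}{- \frac{8438331}{34}} = \left(-64195\right) \left(- \frac{34}{8438331}\right) = \frac{58990}{228063}$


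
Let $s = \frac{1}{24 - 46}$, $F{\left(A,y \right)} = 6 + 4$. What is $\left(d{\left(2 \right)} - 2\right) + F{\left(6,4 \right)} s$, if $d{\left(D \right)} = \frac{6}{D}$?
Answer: $\frac{6}{11} \approx 0.54545$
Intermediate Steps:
$F{\left(A,y \right)} = 10$
$s = - \frac{1}{22}$ ($s = \frac{1}{-22} = - \frac{1}{22} \approx -0.045455$)
$\left(d{\left(2 \right)} - 2\right) + F{\left(6,4 \right)} s = \left(\frac{6}{2} - 2\right) + 10 \left(- \frac{1}{22}\right) = \left(6 \cdot \frac{1}{2} - 2\right) - \frac{5}{11} = \left(3 - 2\right) - \frac{5}{11} = 1 - \frac{5}{11} = \frac{6}{11}$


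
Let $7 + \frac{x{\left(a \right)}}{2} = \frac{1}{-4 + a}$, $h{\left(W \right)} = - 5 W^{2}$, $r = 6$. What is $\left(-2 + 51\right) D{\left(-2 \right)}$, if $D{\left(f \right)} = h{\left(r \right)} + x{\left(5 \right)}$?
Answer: $-9408$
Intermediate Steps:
$x{\left(a \right)} = -14 + \frac{2}{-4 + a}$
$D{\left(f \right)} = -192$ ($D{\left(f \right)} = - 5 \cdot 6^{2} + \frac{2 \left(29 - 35\right)}{-4 + 5} = \left(-5\right) 36 + \frac{2 \left(29 - 35\right)}{1} = -180 + 2 \cdot 1 \left(-6\right) = -180 - 12 = -192$)
$\left(-2 + 51\right) D{\left(-2 \right)} = \left(-2 + 51\right) \left(-192\right) = 49 \left(-192\right) = -9408$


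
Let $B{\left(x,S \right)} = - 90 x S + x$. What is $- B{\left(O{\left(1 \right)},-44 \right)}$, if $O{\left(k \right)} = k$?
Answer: $-3961$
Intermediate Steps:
$B{\left(x,S \right)} = x - 90 S x$ ($B{\left(x,S \right)} = - 90 S x + x = x - 90 S x$)
$- B{\left(O{\left(1 \right)},-44 \right)} = - 1 \left(1 - -3960\right) = - 1 \left(1 + 3960\right) = - 1 \cdot 3961 = \left(-1\right) 3961 = -3961$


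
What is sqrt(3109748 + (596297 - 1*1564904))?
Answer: sqrt(2141141) ≈ 1463.3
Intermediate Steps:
sqrt(3109748 + (596297 - 1*1564904)) = sqrt(3109748 + (596297 - 1564904)) = sqrt(3109748 - 968607) = sqrt(2141141)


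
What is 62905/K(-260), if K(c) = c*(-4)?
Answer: 12581/208 ≈ 60.486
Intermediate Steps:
K(c) = -4*c
62905/K(-260) = 62905/((-4*(-260))) = 62905/1040 = 62905*(1/1040) = 12581/208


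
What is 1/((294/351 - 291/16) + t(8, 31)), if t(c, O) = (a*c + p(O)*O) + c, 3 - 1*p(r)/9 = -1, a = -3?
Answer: 1872/2026721 ≈ 0.00092366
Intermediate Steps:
p(r) = 36 (p(r) = 27 - 9*(-1) = 27 + 9 = 36)
t(c, O) = -2*c + 36*O (t(c, O) = (-3*c + 36*O) + c = -2*c + 36*O)
1/((294/351 - 291/16) + t(8, 31)) = 1/((294/351 - 291/16) + (-2*8 + 36*31)) = 1/((294*(1/351) - 291*1/16) + (-16 + 1116)) = 1/((98/117 - 291/16) + 1100) = 1/(-32479/1872 + 1100) = 1/(2026721/1872) = 1872/2026721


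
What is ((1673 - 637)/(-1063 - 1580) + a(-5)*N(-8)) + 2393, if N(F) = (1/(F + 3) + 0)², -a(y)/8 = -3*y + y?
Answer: 31576027/13215 ≈ 2389.4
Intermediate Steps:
a(y) = 16*y (a(y) = -8*(-3*y + y) = -(-16)*y = 16*y)
N(F) = (3 + F)⁻² (N(F) = (1/(3 + F) + 0)² = (1/(3 + F))² = (3 + F)⁻²)
((1673 - 637)/(-1063 - 1580) + a(-5)*N(-8)) + 2393 = ((1673 - 637)/(-1063 - 1580) + (16*(-5))/(3 - 8)²) + 2393 = (1036/(-2643) - 80/(-5)²) + 2393 = (1036*(-1/2643) - 80*1/25) + 2393 = (-1036/2643 - 16/5) + 2393 = -47468/13215 + 2393 = 31576027/13215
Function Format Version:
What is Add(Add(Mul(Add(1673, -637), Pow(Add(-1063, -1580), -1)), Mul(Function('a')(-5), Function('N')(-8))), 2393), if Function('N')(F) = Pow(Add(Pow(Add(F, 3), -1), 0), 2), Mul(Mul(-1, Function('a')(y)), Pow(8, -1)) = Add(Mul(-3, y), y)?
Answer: Rational(31576027, 13215) ≈ 2389.4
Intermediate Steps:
Function('a')(y) = Mul(16, y) (Function('a')(y) = Mul(-8, Add(Mul(-3, y), y)) = Mul(-8, Mul(-2, y)) = Mul(16, y))
Function('N')(F) = Pow(Add(3, F), -2) (Function('N')(F) = Pow(Add(Pow(Add(3, F), -1), 0), 2) = Pow(Pow(Add(3, F), -1), 2) = Pow(Add(3, F), -2))
Add(Add(Mul(Add(1673, -637), Pow(Add(-1063, -1580), -1)), Mul(Function('a')(-5), Function('N')(-8))), 2393) = Add(Add(Mul(Add(1673, -637), Pow(Add(-1063, -1580), -1)), Mul(Mul(16, -5), Pow(Add(3, -8), -2))), 2393) = Add(Add(Mul(1036, Pow(-2643, -1)), Mul(-80, Pow(-5, -2))), 2393) = Add(Add(Mul(1036, Rational(-1, 2643)), Mul(-80, Rational(1, 25))), 2393) = Add(Add(Rational(-1036, 2643), Rational(-16, 5)), 2393) = Add(Rational(-47468, 13215), 2393) = Rational(31576027, 13215)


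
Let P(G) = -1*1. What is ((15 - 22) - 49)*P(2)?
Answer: 56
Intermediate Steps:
P(G) = -1
((15 - 22) - 49)*P(2) = ((15 - 22) - 49)*(-1) = (-7 - 49)*(-1) = -56*(-1) = 56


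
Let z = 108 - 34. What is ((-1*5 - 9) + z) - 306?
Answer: -246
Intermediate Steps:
z = 74
((-1*5 - 9) + z) - 306 = ((-1*5 - 9) + 74) - 306 = ((-5 - 9) + 74) - 306 = (-14 + 74) - 306 = 60 - 306 = -246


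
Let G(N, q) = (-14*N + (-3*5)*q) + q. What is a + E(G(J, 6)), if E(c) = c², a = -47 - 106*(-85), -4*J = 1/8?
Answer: 4082097/256 ≈ 15946.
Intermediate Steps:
J = -1/32 (J = -¼/8 = -¼*⅛ = -1/32 ≈ -0.031250)
a = 8963 (a = -47 + 9010 = 8963)
G(N, q) = -14*N - 14*q (G(N, q) = (-14*N - 15*q) + q = (-15*q - 14*N) + q = -14*N - 14*q)
a + E(G(J, 6)) = 8963 + (-14*(-1/32) - 14*6)² = 8963 + (7/16 - 84)² = 8963 + (-1337/16)² = 8963 + 1787569/256 = 4082097/256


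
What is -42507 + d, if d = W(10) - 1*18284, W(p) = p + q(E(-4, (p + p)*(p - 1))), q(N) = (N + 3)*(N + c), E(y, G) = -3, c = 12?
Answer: -60781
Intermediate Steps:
q(N) = (3 + N)*(12 + N) (q(N) = (N + 3)*(N + 12) = (3 + N)*(12 + N))
W(p) = p (W(p) = p + (36 + (-3)² + 15*(-3)) = p + (36 + 9 - 45) = p + 0 = p)
d = -18274 (d = 10 - 1*18284 = 10 - 18284 = -18274)
-42507 + d = -42507 - 18274 = -60781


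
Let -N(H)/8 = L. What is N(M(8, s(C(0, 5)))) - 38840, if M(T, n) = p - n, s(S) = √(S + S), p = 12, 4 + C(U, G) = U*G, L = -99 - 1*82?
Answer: -37392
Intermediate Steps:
L = -181 (L = -99 - 82 = -181)
C(U, G) = -4 + G*U (C(U, G) = -4 + U*G = -4 + G*U)
s(S) = √2*√S (s(S) = √(2*S) = √2*√S)
M(T, n) = 12 - n
N(H) = 1448 (N(H) = -8*(-181) = 1448)
N(M(8, s(C(0, 5)))) - 38840 = 1448 - 38840 = -37392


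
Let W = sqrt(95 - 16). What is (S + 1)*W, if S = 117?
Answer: 118*sqrt(79) ≈ 1048.8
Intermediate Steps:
W = sqrt(79) ≈ 8.8882
(S + 1)*W = (117 + 1)*sqrt(79) = 118*sqrt(79)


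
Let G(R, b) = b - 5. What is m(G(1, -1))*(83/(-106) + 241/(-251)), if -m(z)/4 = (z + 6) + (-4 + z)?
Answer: -927580/13303 ≈ -69.727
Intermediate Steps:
G(R, b) = -5 + b
m(z) = -8 - 8*z (m(z) = -4*((z + 6) + (-4 + z)) = -4*((6 + z) + (-4 + z)) = -4*(2 + 2*z) = -8 - 8*z)
m(G(1, -1))*(83/(-106) + 241/(-251)) = (-8 - 8*(-5 - 1))*(83/(-106) + 241/(-251)) = (-8 - 8*(-6))*(83*(-1/106) + 241*(-1/251)) = (-8 + 48)*(-83/106 - 241/251) = 40*(-46379/26606) = -927580/13303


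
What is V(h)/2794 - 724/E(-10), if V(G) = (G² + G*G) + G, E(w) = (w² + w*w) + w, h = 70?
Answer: -36889/132715 ≈ -0.27796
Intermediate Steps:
E(w) = w + 2*w² (E(w) = (w² + w²) + w = 2*w² + w = w + 2*w²)
V(G) = G + 2*G² (V(G) = (G² + G²) + G = 2*G² + G = G + 2*G²)
V(h)/2794 - 724/E(-10) = (70*(1 + 2*70))/2794 - 724*(-1/(10*(1 + 2*(-10)))) = (70*(1 + 140))*(1/2794) - 724*(-1/(10*(1 - 20))) = (70*141)*(1/2794) - 724/((-10*(-19))) = 9870*(1/2794) - 724/190 = 4935/1397 - 724*1/190 = 4935/1397 - 362/95 = -36889/132715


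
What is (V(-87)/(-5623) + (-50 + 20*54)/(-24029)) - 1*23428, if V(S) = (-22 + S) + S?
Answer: -3165476871682/135115067 ≈ -23428.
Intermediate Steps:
V(S) = -22 + 2*S
(V(-87)/(-5623) + (-50 + 20*54)/(-24029)) - 1*23428 = ((-22 + 2*(-87))/(-5623) + (-50 + 20*54)/(-24029)) - 1*23428 = ((-22 - 174)*(-1/5623) + (-50 + 1080)*(-1/24029)) - 23428 = (-196*(-1/5623) + 1030*(-1/24029)) - 23428 = (196/5623 - 1030/24029) - 23428 = -1082006/135115067 - 23428 = -3165476871682/135115067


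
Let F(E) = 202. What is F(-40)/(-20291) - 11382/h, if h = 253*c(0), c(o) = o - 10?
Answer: 115220551/25668115 ≈ 4.4889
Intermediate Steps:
c(o) = -10 + o
h = -2530 (h = 253*(-10 + 0) = 253*(-10) = -2530)
F(-40)/(-20291) - 11382/h = 202/(-20291) - 11382/(-2530) = 202*(-1/20291) - 11382*(-1/2530) = -202/20291 + 5691/1265 = 115220551/25668115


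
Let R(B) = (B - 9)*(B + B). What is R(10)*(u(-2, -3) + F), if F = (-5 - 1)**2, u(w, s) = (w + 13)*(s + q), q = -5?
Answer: -1040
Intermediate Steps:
u(w, s) = (-5 + s)*(13 + w) (u(w, s) = (w + 13)*(s - 5) = (13 + w)*(-5 + s) = (-5 + s)*(13 + w))
F = 36 (F = (-6)**2 = 36)
R(B) = 2*B*(-9 + B) (R(B) = (-9 + B)*(2*B) = 2*B*(-9 + B))
R(10)*(u(-2, -3) + F) = (2*10*(-9 + 10))*((-65 - 5*(-2) + 13*(-3) - 3*(-2)) + 36) = (2*10*1)*((-65 + 10 - 39 + 6) + 36) = 20*(-88 + 36) = 20*(-52) = -1040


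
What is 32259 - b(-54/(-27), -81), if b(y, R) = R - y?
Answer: 32342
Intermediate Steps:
32259 - b(-54/(-27), -81) = 32259 - (-81 - (-54)/(-27)) = 32259 - (-81 - (-54)*(-1)/27) = 32259 - (-81 - 1*2) = 32259 - (-81 - 2) = 32259 - 1*(-83) = 32259 + 83 = 32342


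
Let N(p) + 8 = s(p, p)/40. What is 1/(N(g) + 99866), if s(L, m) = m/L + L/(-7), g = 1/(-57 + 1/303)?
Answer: 4835600/482873465993 ≈ 1.0014e-5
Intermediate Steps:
g = -303/17270 (g = 1/(-57 + 1/303) = 1/(-17270/303) = -303/17270 ≈ -0.017545)
s(L, m) = -L/7 + m/L (s(L, m) = m/L + L*(-1/7) = m/L - L/7 = -L/7 + m/L)
N(p) = -319/40 - p/280 (N(p) = -8 + (-p/7 + p/p)/40 = -8 + (-p/7 + 1)*(1/40) = -8 + (1 - p/7)*(1/40) = -8 + (1/40 - p/280) = -319/40 - p/280)
1/(N(g) + 99866) = 1/((-319/40 - 1/280*(-303/17270)) + 99866) = 1/((-319/40 + 303/4835600) + 99866) = 1/(-38563607/4835600 + 99866) = 1/(482873465993/4835600) = 4835600/482873465993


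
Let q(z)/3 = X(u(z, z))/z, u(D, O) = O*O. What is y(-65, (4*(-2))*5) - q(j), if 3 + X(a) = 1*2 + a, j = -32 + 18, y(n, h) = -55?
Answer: -185/14 ≈ -13.214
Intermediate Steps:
u(D, O) = O**2
j = -14
X(a) = -1 + a (X(a) = -3 + (1*2 + a) = -3 + (2 + a) = -1 + a)
q(z) = 3*(-1 + z**2)/z (q(z) = 3*((-1 + z**2)/z) = 3*(-1 + z**2)/z)
y(-65, (4*(-2))*5) - q(j) = -55 - (-3/(-14) + 3*(-14)) = -55 - (-3*(-1/14) - 42) = -55 - (3/14 - 42) = -55 - 1*(-585/14) = -55 + 585/14 = -185/14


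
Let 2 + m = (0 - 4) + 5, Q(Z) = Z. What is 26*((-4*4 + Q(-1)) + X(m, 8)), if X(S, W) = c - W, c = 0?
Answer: -650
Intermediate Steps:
m = -1 (m = -2 + ((0 - 4) + 5) = -2 + (-4 + 5) = -2 + 1 = -1)
X(S, W) = -W (X(S, W) = 0 - W = -W)
26*((-4*4 + Q(-1)) + X(m, 8)) = 26*((-4*4 - 1) - 1*8) = 26*((-16 - 1) - 8) = 26*(-17 - 8) = 26*(-25) = -650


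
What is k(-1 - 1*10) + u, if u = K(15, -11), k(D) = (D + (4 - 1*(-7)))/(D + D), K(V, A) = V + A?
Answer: 4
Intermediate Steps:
K(V, A) = A + V
k(D) = (11 + D)/(2*D) (k(D) = (D + (4 + 7))/((2*D)) = (D + 11)*(1/(2*D)) = (11 + D)*(1/(2*D)) = (11 + D)/(2*D))
u = 4 (u = -11 + 15 = 4)
k(-1 - 1*10) + u = (11 + (-1 - 1*10))/(2*(-1 - 1*10)) + 4 = (11 + (-1 - 10))/(2*(-1 - 10)) + 4 = (1/2)*(11 - 11)/(-11) + 4 = (1/2)*(-1/11)*0 + 4 = 0 + 4 = 4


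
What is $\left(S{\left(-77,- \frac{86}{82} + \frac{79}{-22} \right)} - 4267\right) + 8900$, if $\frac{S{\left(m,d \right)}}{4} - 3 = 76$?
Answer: $4949$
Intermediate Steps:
$S{\left(m,d \right)} = 316$ ($S{\left(m,d \right)} = 12 + 4 \cdot 76 = 12 + 304 = 316$)
$\left(S{\left(-77,- \frac{86}{82} + \frac{79}{-22} \right)} - 4267\right) + 8900 = \left(316 - 4267\right) + 8900 = -3951 + 8900 = 4949$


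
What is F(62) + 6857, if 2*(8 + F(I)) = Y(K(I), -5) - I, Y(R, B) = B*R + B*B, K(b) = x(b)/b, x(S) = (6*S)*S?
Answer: 11801/2 ≈ 5900.5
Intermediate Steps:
x(S) = 6*S²
K(b) = 6*b (K(b) = (6*b²)/b = 6*b)
Y(R, B) = B² + B*R (Y(R, B) = B*R + B² = B² + B*R)
F(I) = 9/2 - 31*I/2 (F(I) = -8 + (-5*(-5 + 6*I) - I)/2 = -8 + ((25 - 30*I) - I)/2 = -8 + (25 - 31*I)/2 = -8 + (25/2 - 31*I/2) = 9/2 - 31*I/2)
F(62) + 6857 = (9/2 - 31/2*62) + 6857 = (9/2 - 961) + 6857 = -1913/2 + 6857 = 11801/2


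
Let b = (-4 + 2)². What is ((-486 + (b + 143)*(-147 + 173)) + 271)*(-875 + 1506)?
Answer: 2276017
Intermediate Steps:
b = 4 (b = (-2)² = 4)
((-486 + (b + 143)*(-147 + 173)) + 271)*(-875 + 1506) = ((-486 + (4 + 143)*(-147 + 173)) + 271)*(-875 + 1506) = ((-486 + 147*26) + 271)*631 = ((-486 + 3822) + 271)*631 = (3336 + 271)*631 = 3607*631 = 2276017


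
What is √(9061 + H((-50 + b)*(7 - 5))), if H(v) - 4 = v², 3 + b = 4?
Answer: 7*√381 ≈ 136.63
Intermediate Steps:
b = 1 (b = -3 + 4 = 1)
H(v) = 4 + v²
√(9061 + H((-50 + b)*(7 - 5))) = √(9061 + (4 + ((-50 + 1)*(7 - 5))²)) = √(9061 + (4 + (-49*2)²)) = √(9061 + (4 + (-98)²)) = √(9061 + (4 + 9604)) = √(9061 + 9608) = √18669 = 7*√381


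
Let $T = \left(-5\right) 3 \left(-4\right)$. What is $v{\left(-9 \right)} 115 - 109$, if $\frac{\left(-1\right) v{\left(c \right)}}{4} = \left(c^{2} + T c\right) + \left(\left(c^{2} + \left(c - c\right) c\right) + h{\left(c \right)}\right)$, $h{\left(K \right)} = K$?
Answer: $177911$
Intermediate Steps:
$T = 60$ ($T = \left(-15\right) \left(-4\right) = 60$)
$v{\left(c \right)} = - 244 c - 8 c^{2}$ ($v{\left(c \right)} = - 4 \left(\left(c^{2} + 60 c\right) + \left(\left(c^{2} + \left(c - c\right) c\right) + c\right)\right) = - 4 \left(\left(c^{2} + 60 c\right) + \left(\left(c^{2} + 0 c\right) + c\right)\right) = - 4 \left(\left(c^{2} + 60 c\right) + \left(\left(c^{2} + 0\right) + c\right)\right) = - 4 \left(\left(c^{2} + 60 c\right) + \left(c^{2} + c\right)\right) = - 4 \left(\left(c^{2} + 60 c\right) + \left(c + c^{2}\right)\right) = - 4 \left(2 c^{2} + 61 c\right) = - 244 c - 8 c^{2}$)
$v{\left(-9 \right)} 115 - 109 = 4 \left(-9\right) \left(-61 - -18\right) 115 - 109 = 4 \left(-9\right) \left(-61 + 18\right) 115 - 109 = 4 \left(-9\right) \left(-43\right) 115 - 109 = 1548 \cdot 115 - 109 = 178020 - 109 = 177911$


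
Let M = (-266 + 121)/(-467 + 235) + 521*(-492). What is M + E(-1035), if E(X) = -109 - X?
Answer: -2043243/8 ≈ -2.5541e+5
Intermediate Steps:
M = -2050651/8 (M = -145/(-232) - 256332 = -145*(-1/232) - 256332 = 5/8 - 256332 = -2050651/8 ≈ -2.5633e+5)
M + E(-1035) = -2050651/8 + (-109 - 1*(-1035)) = -2050651/8 + (-109 + 1035) = -2050651/8 + 926 = -2043243/8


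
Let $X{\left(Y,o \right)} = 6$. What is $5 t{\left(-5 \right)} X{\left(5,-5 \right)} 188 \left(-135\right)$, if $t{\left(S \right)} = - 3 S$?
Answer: $-11421000$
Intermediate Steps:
$5 t{\left(-5 \right)} X{\left(5,-5 \right)} 188 \left(-135\right) = 5 \left(\left(-3\right) \left(-5\right)\right) 6 \cdot 188 \left(-135\right) = 5 \cdot 15 \cdot 6 \cdot 188 \left(-135\right) = 75 \cdot 6 \cdot 188 \left(-135\right) = 450 \cdot 188 \left(-135\right) = 84600 \left(-135\right) = -11421000$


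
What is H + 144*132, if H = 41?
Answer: 19049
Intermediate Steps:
H + 144*132 = 41 + 144*132 = 41 + 19008 = 19049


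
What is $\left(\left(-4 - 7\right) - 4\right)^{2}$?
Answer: $225$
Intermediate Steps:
$\left(\left(-4 - 7\right) - 4\right)^{2} = \left(-11 - 4\right)^{2} = \left(-15\right)^{2} = 225$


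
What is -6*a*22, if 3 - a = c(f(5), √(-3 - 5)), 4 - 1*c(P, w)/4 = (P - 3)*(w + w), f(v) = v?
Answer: 1716 - 4224*I*√2 ≈ 1716.0 - 5973.6*I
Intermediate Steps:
c(P, w) = 16 - 8*w*(-3 + P) (c(P, w) = 16 - 4*(P - 3)*(w + w) = 16 - 4*(-3 + P)*2*w = 16 - 8*w*(-3 + P))
a = -13 + 32*I*√2 (a = 3 - (16 + 24*√(-3 - 5) - 8*5*√(-3 - 5)) = 3 - (16 + 24*√(-8) - 8*5*√(-8)) = 3 - (16 + 24*(2*I*√2) - 8*5*2*I*√2) = 3 - (16 + 48*I*√2 - 80*I*√2) = 3 - (16 - 32*I*√2) = 3 + (-16 + 32*I*√2) = -13 + 32*I*√2 ≈ -13.0 + 45.255*I)
-6*a*22 = -6*(-13 + 32*I*√2)*22 = (78 - 192*I*√2)*22 = 1716 - 4224*I*√2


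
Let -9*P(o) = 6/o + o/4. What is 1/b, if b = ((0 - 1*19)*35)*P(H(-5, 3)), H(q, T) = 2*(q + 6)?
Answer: 18/4655 ≈ 0.0038668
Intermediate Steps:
H(q, T) = 12 + 2*q (H(q, T) = 2*(6 + q) = 12 + 2*q)
P(o) = -2/(3*o) - o/36 (P(o) = -(6/o + o/4)/9 = -2/(3*o) - o/36)
b = 4655/18 (b = ((0 - 1*19)*35)*((-24 - (12 + 2*(-5))²)/(36*(12 + 2*(-5)))) = ((0 - 19)*35)*((-24 - (12 - 10)²)/(36*(12 - 10))) = (-19*35)*((1/36)*(-24 - 1*2²)/2) = -665*(-24 - 1*4)/(36*2) = -665*(-24 - 4)/(36*2) = -665*(-28)/(36*2) = -665*(-7/18) = 4655/18 ≈ 258.61)
1/b = 1/(4655/18) = 18/4655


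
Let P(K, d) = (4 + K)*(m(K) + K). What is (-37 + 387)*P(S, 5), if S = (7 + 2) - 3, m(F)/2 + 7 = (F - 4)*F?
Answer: 56000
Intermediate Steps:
m(F) = -14 + 2*F*(-4 + F) (m(F) = -14 + 2*((F - 4)*F) = -14 + 2*((-4 + F)*F) = -14 + 2*(F*(-4 + F)) = -14 + 2*F*(-4 + F))
S = 6 (S = 9 - 3 = 6)
P(K, d) = (4 + K)*(-14 - 7*K + 2*K²) (P(K, d) = (4 + K)*((-14 - 8*K + 2*K²) + K) = (4 + K)*(-14 - 7*K + 2*K²))
(-37 + 387)*P(S, 5) = (-37 + 387)*(-56 + 6² - 42*6 + 2*6³) = 350*(-56 + 36 - 252 + 2*216) = 350*(-56 + 36 - 252 + 432) = 350*160 = 56000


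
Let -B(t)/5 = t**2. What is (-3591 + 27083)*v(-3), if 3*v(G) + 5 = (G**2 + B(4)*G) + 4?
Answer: 5826016/3 ≈ 1.9420e+6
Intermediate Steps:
B(t) = -5*t**2
v(G) = -1/3 - 80*G/3 + G**2/3 (v(G) = -5/3 + ((G**2 + (-5*4**2)*G) + 4)/3 = -5/3 + ((G**2 + (-5*16)*G) + 4)/3 = -5/3 + ((G**2 - 80*G) + 4)/3 = -5/3 + (4 + G**2 - 80*G)/3 = -5/3 + (4/3 - 80*G/3 + G**2/3) = -1/3 - 80*G/3 + G**2/3)
(-3591 + 27083)*v(-3) = (-3591 + 27083)*(-1/3 - 80/3*(-3) + (1/3)*(-3)**2) = 23492*(-1/3 + 80 + (1/3)*9) = 23492*(-1/3 + 80 + 3) = 23492*(248/3) = 5826016/3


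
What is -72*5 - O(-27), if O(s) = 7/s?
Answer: -9713/27 ≈ -359.74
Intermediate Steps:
-72*5 - O(-27) = -72*5 - 7/(-27) = -360 - 7*(-1)/27 = -360 - 1*(-7/27) = -360 + 7/27 = -9713/27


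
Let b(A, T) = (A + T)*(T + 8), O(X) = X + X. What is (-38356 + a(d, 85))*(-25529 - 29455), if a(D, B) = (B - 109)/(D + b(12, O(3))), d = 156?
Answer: 35852482152/17 ≈ 2.1090e+9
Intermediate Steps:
O(X) = 2*X
b(A, T) = (8 + T)*(A + T) (b(A, T) = (A + T)*(8 + T) = (8 + T)*(A + T))
a(D, B) = (-109 + B)/(252 + D) (a(D, B) = (B - 109)/(D + ((2*3)² + 8*12 + 8*(2*3) + 12*(2*3))) = (-109 + B)/(D + (6² + 96 + 8*6 + 12*6)) = (-109 + B)/(D + (36 + 96 + 48 + 72)) = (-109 + B)/(D + 252) = (-109 + B)/(252 + D))
(-38356 + a(d, 85))*(-25529 - 29455) = (-38356 + (-109 + 85)/(252 + 156))*(-25529 - 29455) = (-38356 - 24/408)*(-54984) = (-38356 + (1/408)*(-24))*(-54984) = (-38356 - 1/17)*(-54984) = -652053/17*(-54984) = 35852482152/17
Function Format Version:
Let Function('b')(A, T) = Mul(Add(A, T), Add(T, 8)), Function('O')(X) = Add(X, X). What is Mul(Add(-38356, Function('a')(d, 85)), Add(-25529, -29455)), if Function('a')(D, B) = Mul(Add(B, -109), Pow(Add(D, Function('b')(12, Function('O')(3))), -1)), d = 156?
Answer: Rational(35852482152, 17) ≈ 2.1090e+9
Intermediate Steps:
Function('O')(X) = Mul(2, X)
Function('b')(A, T) = Mul(Add(8, T), Add(A, T)) (Function('b')(A, T) = Mul(Add(A, T), Add(8, T)) = Mul(Add(8, T), Add(A, T)))
Function('a')(D, B) = Mul(Pow(Add(252, D), -1), Add(-109, B)) (Function('a')(D, B) = Mul(Add(B, -109), Pow(Add(D, Add(Pow(Mul(2, 3), 2), Mul(8, 12), Mul(8, Mul(2, 3)), Mul(12, Mul(2, 3)))), -1)) = Mul(Add(-109, B), Pow(Add(D, Add(Pow(6, 2), 96, Mul(8, 6), Mul(12, 6))), -1)) = Mul(Add(-109, B), Pow(Add(D, Add(36, 96, 48, 72)), -1)) = Mul(Add(-109, B), Pow(Add(D, 252), -1)) = Mul(Add(-109, B), Pow(Add(252, D), -1)) = Mul(Pow(Add(252, D), -1), Add(-109, B)))
Mul(Add(-38356, Function('a')(d, 85)), Add(-25529, -29455)) = Mul(Add(-38356, Mul(Pow(Add(252, 156), -1), Add(-109, 85))), Add(-25529, -29455)) = Mul(Add(-38356, Mul(Pow(408, -1), -24)), -54984) = Mul(Add(-38356, Mul(Rational(1, 408), -24)), -54984) = Mul(Add(-38356, Rational(-1, 17)), -54984) = Mul(Rational(-652053, 17), -54984) = Rational(35852482152, 17)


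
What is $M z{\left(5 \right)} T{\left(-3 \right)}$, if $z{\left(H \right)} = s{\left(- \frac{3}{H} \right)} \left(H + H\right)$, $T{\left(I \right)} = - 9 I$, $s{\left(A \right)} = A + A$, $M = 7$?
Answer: $-2268$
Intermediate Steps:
$s{\left(A \right)} = 2 A$
$z{\left(H \right)} = -12$ ($z{\left(H \right)} = 2 \left(- \frac{3}{H}\right) \left(H + H\right) = - \frac{6}{H} 2 H = -12$)
$M z{\left(5 \right)} T{\left(-3 \right)} = 7 \left(-12\right) \left(\left(-9\right) \left(-3\right)\right) = \left(-84\right) 27 = -2268$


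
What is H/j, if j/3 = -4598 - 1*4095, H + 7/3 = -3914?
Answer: 11749/78237 ≈ 0.15017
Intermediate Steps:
H = -11749/3 (H = -7/3 - 3914 = -11749/3 ≈ -3916.3)
j = -26079 (j = 3*(-4598 - 1*4095) = 3*(-4598 - 4095) = 3*(-8693) = -26079)
H/j = -11749/3/(-26079) = -11749/3*(-1/26079) = 11749/78237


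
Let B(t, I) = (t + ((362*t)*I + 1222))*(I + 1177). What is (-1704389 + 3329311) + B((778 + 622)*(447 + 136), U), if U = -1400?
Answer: 92243805019816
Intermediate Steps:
B(t, I) = (1177 + I)*(1222 + t + 362*I*t) (B(t, I) = (t + (362*I*t + 1222))*(1177 + I) = (t + (1222 + 362*I*t))*(1177 + I) = (1222 + t + 362*I*t)*(1177 + I) = (1177 + I)*(1222 + t + 362*I*t))
(-1704389 + 3329311) + B((778 + 622)*(447 + 136), U) = (-1704389 + 3329311) + (1438294 + 1177*((778 + 622)*(447 + 136)) + 1222*(-1400) + 362*((778 + 622)*(447 + 136))*(-1400)**2 + 426075*(-1400)*((778 + 622)*(447 + 136))) = 1624922 + (1438294 + 1177*(1400*583) - 1710800 + 362*(1400*583)*1960000 + 426075*(-1400)*(1400*583)) = 1624922 + (1438294 + 1177*816200 - 1710800 + 362*816200*1960000 + 426075*(-1400)*816200) = 1624922 + (1438294 + 960667400 - 1710800 + 579110224000000 - 486867381000000) = 1624922 + 92243803394894 = 92243805019816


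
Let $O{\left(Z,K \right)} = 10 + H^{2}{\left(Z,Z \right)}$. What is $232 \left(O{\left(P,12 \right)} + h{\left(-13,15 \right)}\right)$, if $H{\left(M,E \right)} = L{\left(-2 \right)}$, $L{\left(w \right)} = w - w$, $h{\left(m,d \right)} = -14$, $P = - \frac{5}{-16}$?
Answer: $-928$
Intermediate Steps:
$P = \frac{5}{16}$ ($P = \left(-5\right) \left(- \frac{1}{16}\right) = \frac{5}{16} \approx 0.3125$)
$L{\left(w \right)} = 0$
$H{\left(M,E \right)} = 0$
$O{\left(Z,K \right)} = 10$ ($O{\left(Z,K \right)} = 10 + 0^{2} = 10 + 0 = 10$)
$232 \left(O{\left(P,12 \right)} + h{\left(-13,15 \right)}\right) = 232 \left(10 - 14\right) = 232 \left(-4\right) = -928$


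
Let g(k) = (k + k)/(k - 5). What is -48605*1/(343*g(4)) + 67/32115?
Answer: 1561133423/88123560 ≈ 17.715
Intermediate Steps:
g(k) = 2*k/(-5 + k) (g(k) = (2*k)/(-5 + k) = 2*k/(-5 + k))
-48605*1/(343*g(4)) + 67/32115 = -48605/((2*4/(-5 + 4))*343) + 67/32115 = -48605/((2*4/(-1))*343) + 67*(1/32115) = -48605/((2*4*(-1))*343) + 67/32115 = -48605/((-8*343)) + 67/32115 = -48605/(-2744) + 67/32115 = -48605*(-1/2744) + 67/32115 = 48605/2744 + 67/32115 = 1561133423/88123560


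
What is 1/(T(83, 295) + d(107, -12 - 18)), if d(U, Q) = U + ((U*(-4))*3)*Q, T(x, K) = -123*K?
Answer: 1/2342 ≈ 0.00042699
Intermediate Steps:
d(U, Q) = U - 12*Q*U (d(U, Q) = U + (-4*U*3)*Q = U + (-12*U)*Q = U - 12*Q*U)
1/(T(83, 295) + d(107, -12 - 18)) = 1/(-123*295 + 107*(1 - 12*(-12 - 18))) = 1/(-36285 + 107*(1 - 12*(-30))) = 1/(-36285 + 107*(1 + 360)) = 1/(-36285 + 107*361) = 1/(-36285 + 38627) = 1/2342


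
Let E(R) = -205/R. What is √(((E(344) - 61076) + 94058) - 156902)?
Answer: 19*I*√10155310/172 ≈ 352.02*I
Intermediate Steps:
√(((E(344) - 61076) + 94058) - 156902) = √(((-205/344 - 61076) + 94058) - 156902) = √((-21010349/344 + 94058) - 156902) = √(11345603/344 - 156902) = √(-42628685/344) = 19*I*√10155310/172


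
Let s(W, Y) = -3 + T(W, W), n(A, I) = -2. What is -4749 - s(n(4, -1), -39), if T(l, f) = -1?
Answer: -4745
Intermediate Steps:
s(W, Y) = -4 (s(W, Y) = -3 - 1 = -4)
-4749 - s(n(4, -1), -39) = -4749 - 1*(-4) = -4749 + 4 = -4745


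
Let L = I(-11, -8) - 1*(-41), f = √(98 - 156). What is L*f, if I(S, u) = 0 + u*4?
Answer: 9*I*√58 ≈ 68.542*I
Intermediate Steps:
f = I*√58 (f = √(-58) = I*√58 ≈ 7.6158*I)
I(S, u) = 4*u (I(S, u) = 0 + 4*u = 4*u)
L = 9 (L = 4*(-8) - 1*(-41) = -32 + 41 = 9)
L*f = 9*(I*√58) = 9*I*√58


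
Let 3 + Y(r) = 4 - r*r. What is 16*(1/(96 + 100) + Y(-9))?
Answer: -62716/49 ≈ -1279.9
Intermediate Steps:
Y(r) = 1 - r**2 (Y(r) = -3 + (4 - r*r) = -3 + (4 - r**2) = 1 - r**2)
16*(1/(96 + 100) + Y(-9)) = 16*(1/(96 + 100) + (1 - 1*(-9)**2)) = 16*(1/196 + (1 - 1*81)) = 16*(1/196 + (1 - 81)) = 16*(1/196 - 80) = 16*(-15679/196) = -62716/49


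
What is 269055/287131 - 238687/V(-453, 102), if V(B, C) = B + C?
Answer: 5279144254/7752537 ≈ 680.96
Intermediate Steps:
269055/287131 - 238687/V(-453, 102) = 269055/287131 - 238687/(-453 + 102) = 269055*(1/287131) - 238687/(-351) = 269055/287131 - 238687*(-1/351) = 269055/287131 + 238687/351 = 5279144254/7752537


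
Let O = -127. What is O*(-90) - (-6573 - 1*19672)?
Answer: 37675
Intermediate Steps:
O*(-90) - (-6573 - 1*19672) = -127*(-90) - (-6573 - 1*19672) = 11430 - (-6573 - 19672) = 11430 - 1*(-26245) = 11430 + 26245 = 37675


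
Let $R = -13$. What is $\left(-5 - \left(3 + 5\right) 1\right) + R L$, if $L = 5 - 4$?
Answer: $-26$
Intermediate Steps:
$L = 1$
$\left(-5 - \left(3 + 5\right) 1\right) + R L = \left(-5 - \left(3 + 5\right) 1\right) - 13 = \left(-5 - 8 \cdot 1\right) - 13 = \left(-5 - 8\right) - 13 = -13 - 13 = -26$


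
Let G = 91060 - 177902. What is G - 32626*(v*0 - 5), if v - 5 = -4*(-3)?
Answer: 76288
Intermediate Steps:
v = 17 (v = 5 - 4*(-3) = 5 + 12 = 17)
G = -86842
G - 32626*(v*0 - 5) = -86842 - 32626*(17*0 - 5) = -86842 - 32626*(0 - 5) = -86842 - 32626*(-5) = -86842 - 1*(-163130) = -86842 + 163130 = 76288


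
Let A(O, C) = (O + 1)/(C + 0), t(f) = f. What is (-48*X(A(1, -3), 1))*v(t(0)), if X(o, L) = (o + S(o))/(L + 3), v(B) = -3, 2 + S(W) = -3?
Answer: -204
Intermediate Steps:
A(O, C) = (1 + O)/C
S(W) = -5 (S(W) = -2 - 3 = -5)
X(o, L) = (-5 + o)/(3 + L) (X(o, L) = (o - 5)/(L + 3) = (-5 + o)/(3 + L))
(-48*X(A(1, -3), 1))*v(t(0)) = -48*(-5 + (1 + 1)/(-3))/(3 + 1)*(-3) = -48*(-5 - ⅓*2)/4*(-3) = -12*(-5 - ⅔)*(-3) = -12*(-17)/3*(-3) = -48*(-17/12)*(-3) = 68*(-3) = -204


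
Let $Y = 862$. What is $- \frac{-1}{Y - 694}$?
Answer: $\frac{1}{168} \approx 0.0059524$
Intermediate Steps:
$- \frac{-1}{Y - 694} = - \frac{-1}{862 - 694} = - \frac{-1}{168} = \left(-1\right) \left(- \frac{1}{168}\right) = \frac{1}{168}$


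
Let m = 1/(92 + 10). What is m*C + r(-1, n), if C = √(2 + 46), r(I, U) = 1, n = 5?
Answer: 1 + 2*√3/51 ≈ 1.0679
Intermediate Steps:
m = 1/102 ≈ 0.0098039
C = 4*√3 (C = √48 = 4*√3 ≈ 6.9282)
m*C + r(-1, n) = (4*√3)/102 + 1 = 2*√3/51 + 1 = 1 + 2*√3/51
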